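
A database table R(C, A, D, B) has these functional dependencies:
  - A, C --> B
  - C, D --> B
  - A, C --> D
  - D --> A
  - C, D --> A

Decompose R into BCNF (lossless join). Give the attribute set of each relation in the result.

{A, D}; {B, C, D}

Candidate keys of the original relation: {A, C}, {C, D}.
In {A, B, C, D}, {D} is not a superkey ({D}⁺ restricted to this set is {A, D}), so split on D --> A into {A, D} and {B, C, D}.
{A, D} is in BCNF.
{B, C, D} is in BCNF.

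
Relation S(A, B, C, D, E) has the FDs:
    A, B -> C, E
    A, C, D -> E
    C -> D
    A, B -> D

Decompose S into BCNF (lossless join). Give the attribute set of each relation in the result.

Candidate key of the original relation: {A, B}.
Within {A, B, C, D, E}: {A, C, D}⁺ ∩ {A, B, C, D, E} = {A, C, D, E}, not the whole set, so A, C, D -> E violates BCNF; decompose into {A, C, D, E} and {A, B, C, D}.
Within {A, C, D, E}: {C}⁺ ∩ {A, C, D, E} = {C, D}, not the whole set, so C -> D violates BCNF; decompose into {C, D} and {A, C, E}.
{C, D}: every determinant is a superkey — BCNF.
{A, C, E}: every determinant is a superkey — BCNF.
Within {A, B, C, D}: {C}⁺ ∩ {A, B, C, D} = {C, D}, not the whole set, so C -> D violates BCNF; decompose into {C, D} and {A, B, C}.
{C, D}: every determinant is a superkey — BCNF.
{A, B, C}: every determinant is a superkey — BCNF.

{A, B, C}; {A, C, E}; {C, D}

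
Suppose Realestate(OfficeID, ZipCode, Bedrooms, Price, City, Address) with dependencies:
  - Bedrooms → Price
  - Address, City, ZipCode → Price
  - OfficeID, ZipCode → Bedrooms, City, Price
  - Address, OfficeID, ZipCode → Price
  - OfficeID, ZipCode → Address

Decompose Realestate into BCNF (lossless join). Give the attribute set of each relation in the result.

Candidate key of the original relation: {OfficeID, ZipCode}.
{Address, Bedrooms, City, OfficeID, Price, ZipCode}: {Bedrooms} determines {Bedrooms, Price} here but is not a superkey — split on Bedrooms → Price, giving {Bedrooms, Price} and {Address, Bedrooms, City, OfficeID, ZipCode}.
{Bedrooms, Price} is in BCNF.
{Address, Bedrooms, City, OfficeID, ZipCode} is in BCNF.

{Address, Bedrooms, City, OfficeID, ZipCode}; {Bedrooms, Price}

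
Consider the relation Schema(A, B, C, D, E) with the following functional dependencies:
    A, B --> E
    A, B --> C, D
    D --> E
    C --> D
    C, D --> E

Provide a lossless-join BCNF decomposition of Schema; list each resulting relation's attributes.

Candidate key of the original relation: {A, B}.
Within {A, B, C, D, E}: {D}⁺ ∩ {A, B, C, D, E} = {D, E}, not the whole set, so D --> E violates BCNF; decompose into {D, E} and {A, B, C, D}.
{D, E}: every determinant is a superkey — BCNF.
Within {A, B, C, D}: {C}⁺ ∩ {A, B, C, D} = {C, D}, not the whole set, so C --> D violates BCNF; decompose into {C, D} and {A, B, C}.
{C, D}: every determinant is a superkey — BCNF.
{A, B, C}: every determinant is a superkey — BCNF.

{A, B, C}; {C, D}; {D, E}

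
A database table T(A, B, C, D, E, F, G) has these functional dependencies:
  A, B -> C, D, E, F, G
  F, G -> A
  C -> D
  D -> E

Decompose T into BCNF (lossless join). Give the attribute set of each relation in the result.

{A, F, G}; {B, C, F, G}; {C, D}; {D, E}

Candidate keys of the original relation: {A, B}, {B, F, G}.
In {A, B, C, D, E, F, G}, {F, G} is not a superkey ({F, G}⁺ restricted to this set is {A, F, G}), so split on F, G -> A into {A, F, G} and {B, C, D, E, F, G}.
{A, F, G} has no BCNF violation.
In {B, C, D, E, F, G}, {C} is not a superkey ({C}⁺ restricted to this set is {C, D, E}), so split on C -> D, E into {C, D, E} and {B, C, F, G}.
In {C, D, E}, {D} is not a superkey ({D}⁺ restricted to this set is {D, E}), so split on D -> E into {D, E} and {C, D}.
{D, E} has no BCNF violation.
{C, D} has no BCNF violation.
{B, C, F, G} has no BCNF violation.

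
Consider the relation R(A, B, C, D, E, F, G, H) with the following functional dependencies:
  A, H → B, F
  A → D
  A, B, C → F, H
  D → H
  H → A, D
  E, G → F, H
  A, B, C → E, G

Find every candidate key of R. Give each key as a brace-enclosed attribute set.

{C} never appears on the right of any FD, so every key must include it.
{A, C}⁺ = {A, B, C, D, E, F, G, H}, which is every attribute, so {A, C} is a candidate key.
{C, D}⁺ = {A, B, C, D, E, F, G, H}, which is every attribute, so {C, D} is a candidate key.
{C, H}⁺ = {A, B, C, D, E, F, G, H}, which is every attribute, so {C, H} is a candidate key.
{C, E, G}⁺ = {A, B, C, D, E, F, G, H}, which is every attribute, so {C, E, G} is a candidate key.
Any other superkey properly contains one of these, so there are no further candidate keys.

{A, C}, {C, D}, {C, E, G}, {C, H}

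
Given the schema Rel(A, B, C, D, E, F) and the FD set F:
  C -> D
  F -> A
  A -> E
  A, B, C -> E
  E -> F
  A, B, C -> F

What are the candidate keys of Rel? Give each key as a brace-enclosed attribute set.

No FD produces {B, C}, so they must be in every candidate key.
{A, B, C}⁺ = {A, B, C, D, E, F}, which is every attribute, so {A, B, C} is a candidate key.
{B, C, E}⁺ = {A, B, C, D, E, F}, which is every attribute, so {B, C, E} is a candidate key.
{B, C, F}⁺ = {A, B, C, D, E, F}, which is every attribute, so {B, C, F} is a candidate key.
Any other superkey properly contains one of these, so there are no further candidate keys.

{A, B, C}, {B, C, E}, {B, C, F}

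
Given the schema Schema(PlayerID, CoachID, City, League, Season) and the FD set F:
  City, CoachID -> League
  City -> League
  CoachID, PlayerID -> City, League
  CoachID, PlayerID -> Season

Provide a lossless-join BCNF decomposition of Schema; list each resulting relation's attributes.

Candidate key of the original relation: {CoachID, PlayerID}.
In {City, CoachID, League, PlayerID, Season}, {City, CoachID} is not a superkey ({City, CoachID}⁺ restricted to this set is {City, CoachID, League}), so split on City, CoachID -> League into {City, CoachID, League} and {City, CoachID, PlayerID, Season}.
In {City, CoachID, League}, {City} is not a superkey ({City}⁺ restricted to this set is {City, League}), so split on City -> League into {City, League} and {City, CoachID}.
{City, League} is in BCNF.
{City, CoachID} is in BCNF.
{City, CoachID, PlayerID, Season} is in BCNF.

{City, CoachID, PlayerID, Season}; {City, League}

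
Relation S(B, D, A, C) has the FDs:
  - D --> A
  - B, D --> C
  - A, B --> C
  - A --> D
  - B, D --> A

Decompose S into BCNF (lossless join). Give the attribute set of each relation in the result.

Candidate keys of the original relation: {A, B}, {B, D}.
In {A, B, C, D}, {D} is not a superkey ({D}⁺ restricted to this set is {A, D}), so split on D --> A into {A, D} and {B, C, D}.
{A, D} is in BCNF.
{B, C, D} is in BCNF.

{A, D}; {B, C, D}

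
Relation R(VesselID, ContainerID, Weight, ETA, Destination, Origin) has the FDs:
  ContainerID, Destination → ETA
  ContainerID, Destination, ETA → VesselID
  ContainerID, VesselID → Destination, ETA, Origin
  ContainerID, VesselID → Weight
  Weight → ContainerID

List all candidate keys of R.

{ContainerID, Destination} is a candidate key since {ContainerID, Destination}⁺ = {ContainerID, Destination, ETA, Origin, VesselID, Weight} covers every attribute.
{ContainerID, VesselID} is a candidate key since {ContainerID, VesselID}⁺ = {ContainerID, Destination, ETA, Origin, VesselID, Weight} covers every attribute.
{Destination, Weight} is a candidate key since {Destination, Weight}⁺ = {ContainerID, Destination, ETA, Origin, VesselID, Weight} covers every attribute.
{VesselID, Weight} is a candidate key since {VesselID, Weight}⁺ = {ContainerID, Destination, ETA, Origin, VesselID, Weight} covers every attribute.
No proper subset of any of these is a key, and no other minimal superkey exists.

{ContainerID, Destination}, {ContainerID, VesselID}, {Destination, Weight}, {VesselID, Weight}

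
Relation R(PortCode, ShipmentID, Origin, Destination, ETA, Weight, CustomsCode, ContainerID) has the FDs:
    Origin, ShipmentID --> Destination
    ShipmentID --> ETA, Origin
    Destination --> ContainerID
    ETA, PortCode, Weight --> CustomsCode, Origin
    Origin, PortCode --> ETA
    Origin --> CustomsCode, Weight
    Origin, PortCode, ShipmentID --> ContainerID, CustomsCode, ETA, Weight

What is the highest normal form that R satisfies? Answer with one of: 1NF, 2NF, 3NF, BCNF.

Candidate key: {PortCode, ShipmentID}. Prime attributes: {PortCode, ShipmentID}.
For Origin, ShipmentID --> Destination we have {Origin, ShipmentID}⁺ = {ContainerID, CustomsCode, Destination, ETA, Origin, ShipmentID, Weight}; {Origin, ShipmentID} is not a superkey, so BCNF fails.
Because {Destination} is non-prime and the left side of Origin, ShipmentID --> Destination is not a superkey, the relation is not in 3NF.
The proper key subset {ShipmentID} of {PortCode, ShipmentID} determines non-prime {ContainerID, CustomsCode, Destination, ETA, Origin, Weight}, so the relation is not even in 2NF.

1NF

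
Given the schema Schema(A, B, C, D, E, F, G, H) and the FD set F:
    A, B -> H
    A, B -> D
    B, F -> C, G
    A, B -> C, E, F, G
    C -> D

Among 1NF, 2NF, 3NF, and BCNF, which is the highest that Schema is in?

Candidate key: {A, B}. Prime attributes: {A, B}.
B, F -> C, G: {B, F}⁺ = {B, C, D, F, G}, which is not all of the attributes, so the left side is not a superkey — BCNF is violated.
Because {C, G} are non-prime and the left side of B, F -> C, G is not a superkey, the relation is not in 3NF.
No proper subset of a key has a non-prime attribute in its closure, so there is no partial dependency; 2NF holds.

2NF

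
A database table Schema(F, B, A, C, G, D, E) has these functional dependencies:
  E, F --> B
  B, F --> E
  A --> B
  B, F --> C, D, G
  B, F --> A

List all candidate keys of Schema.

{A, F}, {B, F}, {E, F}

{F} never appears on the right of any FD, so every key must include it.
{A, F}⁺ = {A, B, C, D, E, F, G} — all of the relation — so {A, F} is a candidate key.
{B, F}⁺ = {A, B, C, D, E, F, G} — all of the relation — so {B, F} is a candidate key.
{E, F}⁺ = {A, B, C, D, E, F, G} — all of the relation — so {E, F} is a candidate key.
Any other superkey properly contains one of these, so there are no further candidate keys.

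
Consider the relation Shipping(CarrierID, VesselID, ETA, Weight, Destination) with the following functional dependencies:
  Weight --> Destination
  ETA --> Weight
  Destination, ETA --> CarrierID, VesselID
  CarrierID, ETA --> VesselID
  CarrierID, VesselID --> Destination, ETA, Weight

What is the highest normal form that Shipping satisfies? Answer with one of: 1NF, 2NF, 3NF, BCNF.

2NF

Candidate keys: {CarrierID, VesselID}, {ETA}. Prime attributes: {CarrierID, ETA, VesselID}.
Weight --> Destination: {Weight}⁺ = {Destination, Weight}, which is not all of the attributes, so the left side is not a superkey — BCNF is violated.
Because {Destination} is non-prime and the left side of Weight --> Destination is not a superkey, the relation is not in 3NF.
Checking every proper subset of each key, none determines a non-prime attribute — 2NF is satisfied.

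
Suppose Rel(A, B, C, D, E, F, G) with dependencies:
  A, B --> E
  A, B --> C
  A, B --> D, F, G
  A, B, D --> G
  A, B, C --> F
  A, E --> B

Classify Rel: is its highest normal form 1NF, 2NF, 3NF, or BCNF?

BCNF

Candidate keys: {A, B}, {A, E}. Prime attributes: {A, B, E}.
The left-hand side of every FD is a superkey, so BCNF is satisfied.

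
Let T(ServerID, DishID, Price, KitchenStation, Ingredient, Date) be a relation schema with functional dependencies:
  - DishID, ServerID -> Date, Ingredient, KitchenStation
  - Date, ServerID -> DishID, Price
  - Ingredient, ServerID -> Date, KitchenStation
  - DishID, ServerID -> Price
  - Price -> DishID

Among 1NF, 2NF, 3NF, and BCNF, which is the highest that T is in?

3NF

Candidate keys: {Date, ServerID}, {DishID, ServerID}, {Ingredient, ServerID}, {Price, ServerID}. Prime attributes: {Date, DishID, Ingredient, Price, ServerID}.
Price -> DishID: {Price}⁺ = {DishID, Price}, which is not all of the attributes, so the left side is not a superkey — BCNF is violated.
Since {DishID} ⊆ prime attributes and every other non-superkey FD also has a prime right side, the schema is in 3NF.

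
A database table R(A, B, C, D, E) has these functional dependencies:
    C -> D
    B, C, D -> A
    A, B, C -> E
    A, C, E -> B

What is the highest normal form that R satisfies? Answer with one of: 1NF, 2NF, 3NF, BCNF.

1NF

Candidate keys: {A, C, E}, {B, C}. Prime attributes: {A, B, C, E}.
C -> D: {C}⁺ = {C, D}, which is not all of the attributes, so the left side is not a superkey — BCNF is violated.
C -> D has non-prime {D} on the right and a non-superkey on the left, so 3NF fails.
Since {C} ⊂ {B, C} and {C}⁺ ⊇ {D} with {D} non-prime, there is a partial dependency; 2NF fails.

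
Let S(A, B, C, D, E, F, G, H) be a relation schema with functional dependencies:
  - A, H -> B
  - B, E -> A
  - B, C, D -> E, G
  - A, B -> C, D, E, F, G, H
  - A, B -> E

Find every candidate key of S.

{A, B} is a candidate key since {A, B}⁺ = {A, B, C, D, E, F, G, H} covers every attribute.
{A, H} is a candidate key since {A, H}⁺ = {A, B, C, D, E, F, G, H} covers every attribute.
{B, E} is a candidate key since {B, E}⁺ = {A, B, C, D, E, F, G, H} covers every attribute.
{B, C, D} is a candidate key since {B, C, D}⁺ = {A, B, C, D, E, F, G, H} covers every attribute.
No proper subset of any of these is a key, and no other minimal superkey exists.

{A, B}, {A, H}, {B, C, D}, {B, E}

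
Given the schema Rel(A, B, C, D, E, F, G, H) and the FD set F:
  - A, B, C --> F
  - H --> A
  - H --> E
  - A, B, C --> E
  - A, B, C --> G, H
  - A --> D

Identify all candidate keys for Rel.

{B, C} never appear on the right of any FD, so every key must include all of them.
{A, B, C}⁺ = {A, B, C, D, E, F, G, H} — all of the relation — so {A, B, C} is a candidate key.
{B, C, H}⁺ = {A, B, C, D, E, F, G, H} — all of the relation — so {B, C, H} is a candidate key.
Any other superkey properly contains one of these, so there are no further candidate keys.

{A, B, C}, {B, C, H}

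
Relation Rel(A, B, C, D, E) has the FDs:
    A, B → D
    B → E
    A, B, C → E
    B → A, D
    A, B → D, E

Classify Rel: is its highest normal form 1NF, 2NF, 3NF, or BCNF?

1NF

Candidate key: {B, C}. Prime attributes: {B, C}.
A, B → D: {A, B}⁺ = {A, B, D, E}, which is not all of the attributes, so the left side is not a superkey — BCNF is violated.
A, B → D has non-prime {D} on the right and a non-superkey on the left, so 3NF fails.
The proper key subset {B} of {B, C} determines non-prime {A, D, E}, so the relation is not even in 2NF.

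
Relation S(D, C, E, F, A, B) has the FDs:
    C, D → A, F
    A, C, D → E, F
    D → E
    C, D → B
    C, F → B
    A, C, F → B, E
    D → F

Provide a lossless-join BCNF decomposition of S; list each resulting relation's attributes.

{A, B, C, D}; {D, E, F}

Candidate key of the original relation: {C, D}.
Within {A, B, C, D, E, F}: {D}⁺ ∩ {A, B, C, D, E, F} = {D, E, F}, not the whole set, so D → E, F violates BCNF; decompose into {D, E, F} and {A, B, C, D}.
{D, E, F} is in BCNF.
{A, B, C, D} is in BCNF.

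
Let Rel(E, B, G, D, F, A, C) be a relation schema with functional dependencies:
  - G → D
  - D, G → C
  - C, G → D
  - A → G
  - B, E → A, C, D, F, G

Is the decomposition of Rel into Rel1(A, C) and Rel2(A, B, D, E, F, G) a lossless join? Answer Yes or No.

Yes

Common attributes: {A}; their closure is {A, C, D, G}.
Since Rel1 ⊆ {A, C, D, G}, the intersection is a superkey of Rel1; the decomposition is lossless.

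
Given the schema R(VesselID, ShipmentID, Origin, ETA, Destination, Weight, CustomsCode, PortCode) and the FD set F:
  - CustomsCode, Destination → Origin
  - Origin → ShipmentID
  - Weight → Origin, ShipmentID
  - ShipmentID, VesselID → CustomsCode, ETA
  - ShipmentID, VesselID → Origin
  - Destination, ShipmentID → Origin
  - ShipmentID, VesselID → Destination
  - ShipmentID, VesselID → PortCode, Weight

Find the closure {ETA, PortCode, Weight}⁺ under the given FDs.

Start with {ETA, PortCode, Weight}.
Weight → Origin, ShipmentID applies; add {Origin, ShipmentID} → now {ETA, Origin, PortCode, ShipmentID, Weight}.
No further FD applies.

{ETA, Origin, PortCode, ShipmentID, Weight}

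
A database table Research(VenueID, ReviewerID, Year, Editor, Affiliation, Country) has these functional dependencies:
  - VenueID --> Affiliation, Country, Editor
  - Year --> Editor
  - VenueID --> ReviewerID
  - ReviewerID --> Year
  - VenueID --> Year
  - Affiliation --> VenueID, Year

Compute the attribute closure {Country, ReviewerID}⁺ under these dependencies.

{Country, Editor, ReviewerID, Year}

Start with {Country, ReviewerID}.
ReviewerID --> Year applies; add {Year} → now {Country, ReviewerID, Year}.
Year --> Editor applies; add {Editor} → now {Country, Editor, ReviewerID, Year}.
No further FD applies.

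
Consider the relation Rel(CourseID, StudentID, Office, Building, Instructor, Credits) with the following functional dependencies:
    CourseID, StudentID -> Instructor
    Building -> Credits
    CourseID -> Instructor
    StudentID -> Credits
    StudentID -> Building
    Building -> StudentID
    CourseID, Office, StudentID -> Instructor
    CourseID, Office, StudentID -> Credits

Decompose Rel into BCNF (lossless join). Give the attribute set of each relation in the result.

{Building, CourseID}; {Building, Credits, StudentID}; {CourseID, Instructor}; {CourseID, Office, StudentID}

Candidate keys of the original relation: {Building, CourseID, Office}, {CourseID, Office, StudentID}.
In {Building, CourseID, Credits, Instructor, Office, StudentID}, {CourseID, StudentID} is not a superkey ({CourseID, StudentID}⁺ restricted to this set is {Building, CourseID, Credits, Instructor, StudentID}), so split on CourseID, StudentID -> Building, Credits, Instructor into {Building, CourseID, Credits, Instructor, StudentID} and {CourseID, Office, StudentID}.
In {Building, CourseID, Credits, Instructor, StudentID}, {Building} is not a superkey ({Building}⁺ restricted to this set is {Building, Credits, StudentID}), so split on Building -> Credits, StudentID into {Building, Credits, StudentID} and {Building, CourseID, Instructor}.
{Building, Credits, StudentID} is in BCNF.
In {Building, CourseID, Instructor}, {CourseID} is not a superkey ({CourseID}⁺ restricted to this set is {CourseID, Instructor}), so split on CourseID -> Instructor into {CourseID, Instructor} and {Building, CourseID}.
{CourseID, Instructor} is in BCNF.
{Building, CourseID} is in BCNF.
{CourseID, Office, StudentID} is in BCNF.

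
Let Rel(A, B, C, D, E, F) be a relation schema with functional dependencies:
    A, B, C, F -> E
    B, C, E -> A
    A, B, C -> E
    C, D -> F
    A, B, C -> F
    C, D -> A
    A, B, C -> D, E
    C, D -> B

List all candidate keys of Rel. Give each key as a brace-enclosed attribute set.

{A, B, C}, {B, C, E}, {C, D}

No FD produces {C}, so it must be in every candidate key.
{C, D}⁺ = {A, B, C, D, E, F}, which is every attribute, so {C, D} is a candidate key.
{A, B, C}⁺ = {A, B, C, D, E, F}, which is every attribute, so {A, B, C} is a candidate key.
{B, C, E}⁺ = {A, B, C, D, E, F}, which is every attribute, so {B, C, E} is a candidate key.
Any other superkey properly contains one of these, so there are no further candidate keys.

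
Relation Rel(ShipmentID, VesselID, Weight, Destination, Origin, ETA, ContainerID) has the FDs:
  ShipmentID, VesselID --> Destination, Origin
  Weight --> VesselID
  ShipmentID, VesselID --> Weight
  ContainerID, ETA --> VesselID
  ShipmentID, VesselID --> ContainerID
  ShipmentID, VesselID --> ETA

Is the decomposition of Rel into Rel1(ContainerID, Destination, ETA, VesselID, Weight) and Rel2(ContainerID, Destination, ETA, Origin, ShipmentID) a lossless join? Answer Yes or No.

No

The shared attributes are {ContainerID, Destination, ETA} and {ContainerID, Destination, ETA}⁺ = {ContainerID, Destination, ETA, VesselID}.
Rel1 ⊄ {ContainerID, Destination, ETA, VesselID} and Rel2 ⊄ {ContainerID, Destination, ETA, VesselID}, so the split is lossy.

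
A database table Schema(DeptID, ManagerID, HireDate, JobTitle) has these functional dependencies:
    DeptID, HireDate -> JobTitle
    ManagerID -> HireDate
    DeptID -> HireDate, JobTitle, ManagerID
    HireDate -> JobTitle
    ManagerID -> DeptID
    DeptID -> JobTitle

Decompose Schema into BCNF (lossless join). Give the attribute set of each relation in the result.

Candidate keys of the original relation: {DeptID}, {ManagerID}.
Within {DeptID, HireDate, JobTitle, ManagerID}: {HireDate}⁺ ∩ {DeptID, HireDate, JobTitle, ManagerID} = {HireDate, JobTitle}, not the whole set, so HireDate -> JobTitle violates BCNF; decompose into {HireDate, JobTitle} and {DeptID, HireDate, ManagerID}.
{HireDate, JobTitle}: every determinant is a superkey — BCNF.
{DeptID, HireDate, ManagerID}: every determinant is a superkey — BCNF.

{DeptID, HireDate, ManagerID}; {HireDate, JobTitle}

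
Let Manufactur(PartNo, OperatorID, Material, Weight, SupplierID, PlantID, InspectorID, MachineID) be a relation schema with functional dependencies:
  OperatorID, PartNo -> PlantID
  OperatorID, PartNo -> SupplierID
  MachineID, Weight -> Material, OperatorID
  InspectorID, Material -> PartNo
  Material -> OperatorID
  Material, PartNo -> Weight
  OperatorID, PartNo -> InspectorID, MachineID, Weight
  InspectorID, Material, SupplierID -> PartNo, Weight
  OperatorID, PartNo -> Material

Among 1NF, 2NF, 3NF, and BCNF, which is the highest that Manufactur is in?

3NF

Candidate keys: {InspectorID, MachineID, Weight}, {InspectorID, Material}, {MachineID, PartNo, Weight}, {Material, PartNo}, {OperatorID, PartNo}. Prime attributes: {InspectorID, MachineID, Material, OperatorID, PartNo, Weight}.
For MachineID, Weight -> Material, OperatorID we have {MachineID, Weight}⁺ = {MachineID, Material, OperatorID, Weight}; {MachineID, Weight} is not a superkey, so BCNF fails.
Its right-hand attributes {Material, OperatorID} are all prime, as are those of every other non-superkey FD — the relation is in 3NF.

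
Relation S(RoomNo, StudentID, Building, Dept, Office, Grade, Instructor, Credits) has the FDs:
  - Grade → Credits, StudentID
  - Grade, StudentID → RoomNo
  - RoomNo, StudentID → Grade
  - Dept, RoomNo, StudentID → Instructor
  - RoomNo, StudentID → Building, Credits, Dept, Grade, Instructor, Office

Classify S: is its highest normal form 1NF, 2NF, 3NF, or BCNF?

Candidate keys: {Grade}, {RoomNo, StudentID}. Prime attributes: {Grade, RoomNo, StudentID}.
Every FD has a superkey on the left, so the relation is in BCNF.

BCNF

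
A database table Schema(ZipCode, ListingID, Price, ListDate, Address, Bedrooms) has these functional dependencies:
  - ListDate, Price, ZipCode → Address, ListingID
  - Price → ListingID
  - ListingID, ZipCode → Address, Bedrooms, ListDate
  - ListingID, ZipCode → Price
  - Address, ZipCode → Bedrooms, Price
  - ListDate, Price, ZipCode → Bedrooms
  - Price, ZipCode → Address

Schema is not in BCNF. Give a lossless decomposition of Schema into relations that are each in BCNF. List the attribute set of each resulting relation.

{Address, Bedrooms, ListDate, Price, ZipCode}; {ListingID, Price}

Candidate keys of the original relation: {Address, ZipCode}, {ListingID, ZipCode}, {Price, ZipCode}.
In {Address, Bedrooms, ListDate, ListingID, Price, ZipCode}, {Price} is not a superkey ({Price}⁺ restricted to this set is {ListingID, Price}), so split on Price → ListingID into {ListingID, Price} and {Address, Bedrooms, ListDate, Price, ZipCode}.
{ListingID, Price} has no BCNF violation.
{Address, Bedrooms, ListDate, Price, ZipCode} has no BCNF violation.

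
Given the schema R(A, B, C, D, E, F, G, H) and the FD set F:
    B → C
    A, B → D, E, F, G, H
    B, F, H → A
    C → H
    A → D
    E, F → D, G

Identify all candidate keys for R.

{B} never appears on the right of any FD, so every key must include it.
{A, B}⁺ = {A, B, C, D, E, F, G, H} — all of the relation — so {A, B} is a candidate key.
{B, F}⁺ = {A, B, C, D, E, F, G, H} — all of the relation — so {B, F} is a candidate key.
No proper subset of any of these is a key, and no other minimal superkey exists.

{A, B}, {B, F}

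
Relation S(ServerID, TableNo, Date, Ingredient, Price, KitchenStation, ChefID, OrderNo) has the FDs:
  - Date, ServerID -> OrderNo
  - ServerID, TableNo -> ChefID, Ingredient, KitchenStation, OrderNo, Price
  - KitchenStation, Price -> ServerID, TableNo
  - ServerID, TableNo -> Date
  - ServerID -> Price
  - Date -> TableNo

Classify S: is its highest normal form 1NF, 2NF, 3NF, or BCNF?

Candidate keys: {Date, ServerID}, {KitchenStation, Price}, {KitchenStation, ServerID}, {ServerID, TableNo}. Prime attributes: {Date, KitchenStation, Price, ServerID, TableNo}.
ServerID -> Price breaks BCNF: {ServerID}⁺ = {Price, ServerID}, so {ServerID} is not a superkey.
Since {Price} ⊆ prime attributes and every other non-superkey FD also has a prime right side, the schema is in 3NF.

3NF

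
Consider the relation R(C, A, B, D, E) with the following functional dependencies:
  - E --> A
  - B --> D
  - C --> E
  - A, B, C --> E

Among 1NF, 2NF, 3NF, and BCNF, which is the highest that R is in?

1NF

Candidate key: {B, C}. Prime attributes: {B, C}.
E --> A: {E}⁺ = {A, E}, which is not all of the attributes, so the left side is not a superkey — BCNF is violated.
Because {A} is non-prime and the left side of E --> A is not a superkey, the relation is not in 3NF.
The proper key subset {B} of {B, C} determines non-prime {D}, so the relation is not even in 2NF.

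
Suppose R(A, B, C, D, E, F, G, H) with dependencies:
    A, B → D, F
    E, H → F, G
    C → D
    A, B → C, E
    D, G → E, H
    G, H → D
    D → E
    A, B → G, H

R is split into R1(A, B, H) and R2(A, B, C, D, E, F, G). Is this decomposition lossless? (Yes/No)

Yes

Common attributes: {A, B}; their closure is {A, B, C, D, E, F, G, H}.
This includes all of R1, so the common attributes are a superkey of R1 — the join is lossless.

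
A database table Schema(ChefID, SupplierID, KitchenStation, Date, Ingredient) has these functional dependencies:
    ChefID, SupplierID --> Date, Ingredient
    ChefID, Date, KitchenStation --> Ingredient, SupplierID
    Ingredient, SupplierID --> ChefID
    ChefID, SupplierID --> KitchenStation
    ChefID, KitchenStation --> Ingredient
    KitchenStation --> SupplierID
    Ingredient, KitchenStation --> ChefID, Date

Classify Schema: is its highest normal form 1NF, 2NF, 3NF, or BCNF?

Candidate keys: {ChefID, KitchenStation}, {ChefID, SupplierID}, {Ingredient, KitchenStation}, {Ingredient, SupplierID}. Prime attributes: {ChefID, Ingredient, KitchenStation, SupplierID}.
For KitchenStation --> SupplierID we have {KitchenStation}⁺ = {KitchenStation, SupplierID}; {KitchenStation} is not a superkey, so BCNF fails.
Its right-hand attributes {SupplierID} are all prime, as are those of every other non-superkey FD — the relation is in 3NF.

3NF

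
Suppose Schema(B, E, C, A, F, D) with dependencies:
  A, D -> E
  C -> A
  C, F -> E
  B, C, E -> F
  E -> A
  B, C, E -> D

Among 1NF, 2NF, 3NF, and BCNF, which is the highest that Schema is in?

1NF

Candidate keys: {B, C, D}, {B, C, E}, {B, C, F}. Prime attributes: {B, C, D, E, F}.
A, D -> E: {A, D}⁺ = {A, D, E}, which is not all of the attributes, so the left side is not a superkey — BCNF is violated.
C -> A determines the non-prime attribute {A} from a non-superkey — 3NF is violated.
The proper key subset {C} of {B, C, D} determines non-prime {A}, so the relation is not even in 2NF.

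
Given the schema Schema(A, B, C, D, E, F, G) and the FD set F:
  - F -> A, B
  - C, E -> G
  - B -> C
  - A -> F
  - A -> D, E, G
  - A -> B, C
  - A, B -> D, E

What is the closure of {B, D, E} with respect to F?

{B, C, D, E, G}

Start with {B, D, E}.
B -> C applies; add {C} → now {B, C, D, E}.
C, E -> G applies; add {G} → now {B, C, D, E, G}.
No further FD applies.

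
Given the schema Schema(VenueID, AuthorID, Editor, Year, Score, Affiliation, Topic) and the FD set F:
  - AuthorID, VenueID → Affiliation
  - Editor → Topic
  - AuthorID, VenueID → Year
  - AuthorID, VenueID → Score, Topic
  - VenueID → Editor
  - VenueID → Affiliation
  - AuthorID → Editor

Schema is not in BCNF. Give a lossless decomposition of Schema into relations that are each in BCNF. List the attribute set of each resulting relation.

{Affiliation, Editor, VenueID}; {AuthorID, Score, VenueID, Year}; {Editor, Topic}

Candidate key of the original relation: {AuthorID, VenueID}.
In {Affiliation, AuthorID, Editor, Score, Topic, VenueID, Year}, {Editor} is not a superkey ({Editor}⁺ restricted to this set is {Editor, Topic}), so split on Editor → Topic into {Editor, Topic} and {Affiliation, AuthorID, Editor, Score, VenueID, Year}.
{Editor, Topic} has no BCNF violation.
In {Affiliation, AuthorID, Editor, Score, VenueID, Year}, {VenueID} is not a superkey ({VenueID}⁺ restricted to this set is {Affiliation, Editor, VenueID}), so split on VenueID → Affiliation, Editor into {Affiliation, Editor, VenueID} and {AuthorID, Score, VenueID, Year}.
{Affiliation, Editor, VenueID} has no BCNF violation.
{AuthorID, Score, VenueID, Year} has no BCNF violation.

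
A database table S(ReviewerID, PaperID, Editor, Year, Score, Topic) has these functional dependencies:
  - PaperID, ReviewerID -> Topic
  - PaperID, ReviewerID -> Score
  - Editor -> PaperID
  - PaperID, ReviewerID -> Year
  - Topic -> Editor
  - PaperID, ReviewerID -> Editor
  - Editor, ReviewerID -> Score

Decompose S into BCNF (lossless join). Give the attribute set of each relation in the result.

{Editor, PaperID}; {Editor, Topic}; {ReviewerID, Score, Topic, Year}

Candidate keys of the original relation: {Editor, ReviewerID}, {PaperID, ReviewerID}, {ReviewerID, Topic}.
Within {Editor, PaperID, ReviewerID, Score, Topic, Year}: {Editor}⁺ ∩ {Editor, PaperID, ReviewerID, Score, Topic, Year} = {Editor, PaperID}, not the whole set, so Editor -> PaperID violates BCNF; decompose into {Editor, PaperID} and {Editor, ReviewerID, Score, Topic, Year}.
{Editor, PaperID} is in BCNF.
Within {Editor, ReviewerID, Score, Topic, Year}: {Topic}⁺ ∩ {Editor, ReviewerID, Score, Topic, Year} = {Editor, Topic}, not the whole set, so Topic -> Editor violates BCNF; decompose into {Editor, Topic} and {ReviewerID, Score, Topic, Year}.
{Editor, Topic} is in BCNF.
{ReviewerID, Score, Topic, Year} is in BCNF.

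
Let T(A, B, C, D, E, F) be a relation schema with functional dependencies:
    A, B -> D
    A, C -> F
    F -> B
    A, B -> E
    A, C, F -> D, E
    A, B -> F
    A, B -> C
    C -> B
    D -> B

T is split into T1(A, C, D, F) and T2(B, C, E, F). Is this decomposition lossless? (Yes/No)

No

Common attributes: {C, F}; their closure is {B, C, F}.
T1 ⊄ {B, C, F} and T2 ⊄ {B, C, F}, so the split is lossy.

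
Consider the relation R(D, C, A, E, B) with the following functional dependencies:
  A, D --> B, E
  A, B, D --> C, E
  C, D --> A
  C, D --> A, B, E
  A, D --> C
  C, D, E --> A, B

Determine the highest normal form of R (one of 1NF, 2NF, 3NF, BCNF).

BCNF

Candidate keys: {A, D}, {C, D}. Prime attributes: {A, C, D}.
Every FD has a superkey on the left, so the relation is in BCNF.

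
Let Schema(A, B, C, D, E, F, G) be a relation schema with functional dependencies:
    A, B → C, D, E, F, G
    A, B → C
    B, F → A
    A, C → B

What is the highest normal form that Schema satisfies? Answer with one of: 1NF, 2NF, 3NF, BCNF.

BCNF

Candidate keys: {A, B}, {A, C}, {B, F}. Prime attributes: {A, B, C, F}.
Every FD has a superkey on the left, so the relation is in BCNF.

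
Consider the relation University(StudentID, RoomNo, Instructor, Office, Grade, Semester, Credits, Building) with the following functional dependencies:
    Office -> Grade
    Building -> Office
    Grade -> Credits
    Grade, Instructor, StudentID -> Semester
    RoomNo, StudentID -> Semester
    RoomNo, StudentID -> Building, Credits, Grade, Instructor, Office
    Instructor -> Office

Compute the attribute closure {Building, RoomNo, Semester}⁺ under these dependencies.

Start with {Building, RoomNo, Semester}.
Building -> Office applies; add {Office} → now {Building, Office, RoomNo, Semester}.
Office -> Grade applies; add {Grade} → now {Building, Grade, Office, RoomNo, Semester}.
Grade -> Credits applies; add {Credits} → now {Building, Credits, Grade, Office, RoomNo, Semester}.
No further FD applies.

{Building, Credits, Grade, Office, RoomNo, Semester}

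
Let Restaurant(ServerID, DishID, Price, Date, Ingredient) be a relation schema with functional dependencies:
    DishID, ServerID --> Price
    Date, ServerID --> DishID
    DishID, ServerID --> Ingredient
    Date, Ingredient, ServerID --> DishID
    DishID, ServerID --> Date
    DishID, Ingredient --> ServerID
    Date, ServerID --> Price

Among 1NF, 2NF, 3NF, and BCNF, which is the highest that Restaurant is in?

BCNF

Candidate keys: {Date, ServerID}, {DishID, Ingredient}, {DishID, ServerID}. Prime attributes: {Date, DishID, Ingredient, ServerID}.
Each dependency's left side is a superkey — BCNF holds.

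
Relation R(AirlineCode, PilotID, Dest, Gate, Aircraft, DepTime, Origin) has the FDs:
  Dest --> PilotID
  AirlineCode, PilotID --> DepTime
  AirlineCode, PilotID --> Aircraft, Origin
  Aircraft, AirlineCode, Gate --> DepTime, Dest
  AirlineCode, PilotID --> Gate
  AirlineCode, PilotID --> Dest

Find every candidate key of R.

{Aircraft, AirlineCode, Gate}, {AirlineCode, Dest}, {AirlineCode, PilotID}

{AirlineCode} never appears on the right of any FD, so every key must include it.
{AirlineCode, Dest}⁺ = {Aircraft, AirlineCode, DepTime, Dest, Gate, Origin, PilotID}, which is every attribute, so {AirlineCode, Dest} is a candidate key.
{AirlineCode, PilotID}⁺ = {Aircraft, AirlineCode, DepTime, Dest, Gate, Origin, PilotID}, which is every attribute, so {AirlineCode, PilotID} is a candidate key.
{Aircraft, AirlineCode, Gate}⁺ = {Aircraft, AirlineCode, DepTime, Dest, Gate, Origin, PilotID}, which is every attribute, so {Aircraft, AirlineCode, Gate} is a candidate key.
No proper subset of any of these is a key, and no other minimal superkey exists.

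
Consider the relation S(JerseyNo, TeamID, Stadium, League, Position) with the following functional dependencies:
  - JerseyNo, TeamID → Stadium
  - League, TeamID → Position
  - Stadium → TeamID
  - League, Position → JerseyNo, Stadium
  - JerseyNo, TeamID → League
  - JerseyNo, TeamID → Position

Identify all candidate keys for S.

{JerseyNo, Stadium}⁺ = {JerseyNo, League, Position, Stadium, TeamID} — all of the relation — so {JerseyNo, Stadium} is a candidate key.
{JerseyNo, TeamID}⁺ = {JerseyNo, League, Position, Stadium, TeamID} — all of the relation — so {JerseyNo, TeamID} is a candidate key.
{League, Position}⁺ = {JerseyNo, League, Position, Stadium, TeamID} — all of the relation — so {League, Position} is a candidate key.
{League, Stadium}⁺ = {JerseyNo, League, Position, Stadium, TeamID} — all of the relation — so {League, Stadium} is a candidate key.
{League, TeamID}⁺ = {JerseyNo, League, Position, Stadium, TeamID} — all of the relation — so {League, TeamID} is a candidate key.
These are minimal and exhaustive — every other superkey contains one of them.

{JerseyNo, Stadium}, {JerseyNo, TeamID}, {League, Position}, {League, Stadium}, {League, TeamID}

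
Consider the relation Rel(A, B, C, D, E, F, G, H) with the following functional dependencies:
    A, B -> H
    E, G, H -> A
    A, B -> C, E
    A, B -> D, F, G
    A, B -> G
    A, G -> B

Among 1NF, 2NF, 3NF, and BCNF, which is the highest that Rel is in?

BCNF

Candidate keys: {A, B}, {A, G}, {E, G, H}. Prime attributes: {A, B, E, G, H}.
Each dependency's left side is a superkey — BCNF holds.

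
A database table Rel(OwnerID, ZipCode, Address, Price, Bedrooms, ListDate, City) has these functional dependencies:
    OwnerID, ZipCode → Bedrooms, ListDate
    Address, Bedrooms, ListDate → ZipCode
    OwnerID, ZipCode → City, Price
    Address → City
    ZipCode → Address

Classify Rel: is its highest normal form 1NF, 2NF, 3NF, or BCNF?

1NF

Candidate keys: {Address, Bedrooms, ListDate, OwnerID}, {OwnerID, ZipCode}. Prime attributes: {Address, Bedrooms, ListDate, OwnerID, ZipCode}.
Address, Bedrooms, ListDate → ZipCode: {Address, Bedrooms, ListDate}⁺ = {Address, Bedrooms, City, ListDate, ZipCode}, which is not all of the attributes, so the left side is not a superkey — BCNF is violated.
Address → City has non-prime {City} on the right and a non-superkey on the left, so 3NF fails.
The proper key subset {ZipCode} of {OwnerID, ZipCode} determines non-prime {City}, so the relation is not even in 2NF.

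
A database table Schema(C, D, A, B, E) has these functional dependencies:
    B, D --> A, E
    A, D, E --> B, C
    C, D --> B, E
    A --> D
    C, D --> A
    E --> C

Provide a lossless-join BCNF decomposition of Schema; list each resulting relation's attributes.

{A, B, E}; {A, D}; {C, E}

Candidate keys of the original relation: {A, B}, {A, C}, {A, E}, {B, D}, {C, D}, {D, E}.
{A, B, C, D, E}: {A} determines {A, D} here but is not a superkey — split on A --> D, giving {A, D} and {A, B, C, E}.
{A, D}: every determinant is a superkey — BCNF.
{A, B, C, E}: {E} determines {C, E} here but is not a superkey — split on E --> C, giving {C, E} and {A, B, E}.
{C, E}: every determinant is a superkey — BCNF.
{A, B, E}: every determinant is a superkey — BCNF.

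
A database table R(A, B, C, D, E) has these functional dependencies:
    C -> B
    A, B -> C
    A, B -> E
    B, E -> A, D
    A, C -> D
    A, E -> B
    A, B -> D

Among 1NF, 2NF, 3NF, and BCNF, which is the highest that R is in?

3NF

Candidate keys: {A, B}, {A, C}, {A, E}, {B, E}, {C, E}. Prime attributes: {A, B, C, E}.
C -> B: {C}⁺ = {B, C}, which is not all of the attributes, so the left side is not a superkey — BCNF is violated.
Its right-hand attributes {B} are all prime, as are those of every other non-superkey FD — the relation is in 3NF.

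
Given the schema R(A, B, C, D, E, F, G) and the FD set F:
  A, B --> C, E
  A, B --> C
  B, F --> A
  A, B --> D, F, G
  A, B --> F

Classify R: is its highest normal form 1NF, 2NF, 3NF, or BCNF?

BCNF

Candidate keys: {A, B}, {B, F}. Prime attributes: {A, B, F}.
Every FD has a superkey on the left, so the relation is in BCNF.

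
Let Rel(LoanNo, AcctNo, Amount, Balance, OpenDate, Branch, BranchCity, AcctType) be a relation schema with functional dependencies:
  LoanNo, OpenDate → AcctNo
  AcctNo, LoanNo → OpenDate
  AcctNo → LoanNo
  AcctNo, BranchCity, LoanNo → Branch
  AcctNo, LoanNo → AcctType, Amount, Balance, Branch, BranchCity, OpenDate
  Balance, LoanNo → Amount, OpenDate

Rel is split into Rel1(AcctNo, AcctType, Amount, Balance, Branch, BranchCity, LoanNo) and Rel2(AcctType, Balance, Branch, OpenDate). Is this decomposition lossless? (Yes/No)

Rel1 ∩ Rel2 = {AcctType, Balance, Branch}; its closure under F is {AcctType, Balance, Branch}.
The closure covers neither Rel1 nor Rel2 entirely; the join is not lossless.

No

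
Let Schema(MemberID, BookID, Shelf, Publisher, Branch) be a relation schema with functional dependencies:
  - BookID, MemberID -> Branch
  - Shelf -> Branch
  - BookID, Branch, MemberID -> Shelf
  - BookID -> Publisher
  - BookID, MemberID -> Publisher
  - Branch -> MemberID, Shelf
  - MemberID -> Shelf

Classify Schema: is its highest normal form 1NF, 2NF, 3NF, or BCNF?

1NF

Candidate keys: {BookID, Branch}, {BookID, MemberID}, {BookID, Shelf}. Prime attributes: {BookID, Branch, MemberID, Shelf}.
Shelf -> Branch: {Shelf}⁺ = {Branch, MemberID, Shelf}, which is not all of the attributes, so the left side is not a superkey — BCNF is violated.
BookID -> Publisher determines the non-prime attribute {Publisher} from a non-superkey — 3NF is violated.
{BookID} is a proper subset of the key {BookID, Branch}, and {BookID}⁺ contains the non-prime attribute {Publisher} — a partial dependency, so 2NF is violated.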